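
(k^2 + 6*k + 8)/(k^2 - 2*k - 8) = (k + 4)/(k - 4)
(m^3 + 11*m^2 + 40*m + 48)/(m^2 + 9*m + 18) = (m^2 + 8*m + 16)/(m + 6)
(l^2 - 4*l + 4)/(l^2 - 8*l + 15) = (l^2 - 4*l + 4)/(l^2 - 8*l + 15)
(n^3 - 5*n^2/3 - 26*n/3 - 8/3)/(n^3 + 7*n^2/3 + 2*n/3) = (n - 4)/n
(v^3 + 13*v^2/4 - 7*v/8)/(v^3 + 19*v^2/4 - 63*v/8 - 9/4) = v*(8*v^2 + 26*v - 7)/(8*v^3 + 38*v^2 - 63*v - 18)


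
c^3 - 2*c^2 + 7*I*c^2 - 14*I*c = c*(c - 2)*(c + 7*I)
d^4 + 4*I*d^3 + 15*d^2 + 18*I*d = d*(d - 3*I)*(d + I)*(d + 6*I)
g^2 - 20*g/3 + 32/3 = (g - 4)*(g - 8/3)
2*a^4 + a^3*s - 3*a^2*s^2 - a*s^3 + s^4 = (-2*a + s)*(-a + s)*(a + s)^2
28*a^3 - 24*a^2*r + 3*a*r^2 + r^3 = (-2*a + r)^2*(7*a + r)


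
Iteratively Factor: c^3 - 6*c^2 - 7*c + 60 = (c - 5)*(c^2 - c - 12) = (c - 5)*(c - 4)*(c + 3)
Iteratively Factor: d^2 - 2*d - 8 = (d + 2)*(d - 4)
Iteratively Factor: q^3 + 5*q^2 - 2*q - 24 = (q + 4)*(q^2 + q - 6) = (q - 2)*(q + 4)*(q + 3)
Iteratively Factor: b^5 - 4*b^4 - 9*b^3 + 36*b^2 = (b - 3)*(b^4 - b^3 - 12*b^2) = b*(b - 3)*(b^3 - b^2 - 12*b) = b*(b - 3)*(b + 3)*(b^2 - 4*b) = b^2*(b - 3)*(b + 3)*(b - 4)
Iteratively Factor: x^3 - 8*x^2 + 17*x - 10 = (x - 1)*(x^2 - 7*x + 10) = (x - 5)*(x - 1)*(x - 2)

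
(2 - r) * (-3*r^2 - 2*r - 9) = 3*r^3 - 4*r^2 + 5*r - 18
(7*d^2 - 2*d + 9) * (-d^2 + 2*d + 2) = -7*d^4 + 16*d^3 + d^2 + 14*d + 18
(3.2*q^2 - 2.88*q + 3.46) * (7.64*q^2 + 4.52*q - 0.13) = 24.448*q^4 - 7.5392*q^3 + 13.0008*q^2 + 16.0136*q - 0.4498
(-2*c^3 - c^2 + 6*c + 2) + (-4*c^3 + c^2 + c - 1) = -6*c^3 + 7*c + 1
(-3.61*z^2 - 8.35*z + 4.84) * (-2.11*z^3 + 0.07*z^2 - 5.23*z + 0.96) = 7.6171*z^5 + 17.3658*z^4 + 8.0834*z^3 + 40.5437*z^2 - 33.3292*z + 4.6464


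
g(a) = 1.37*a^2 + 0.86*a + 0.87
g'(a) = 2.74*a + 0.86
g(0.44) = 1.51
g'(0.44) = 2.07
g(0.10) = 0.97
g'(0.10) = 1.13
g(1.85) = 7.15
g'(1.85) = 5.93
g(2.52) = 11.74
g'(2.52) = 7.76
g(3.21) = 17.75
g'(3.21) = 9.66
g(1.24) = 4.04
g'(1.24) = 4.26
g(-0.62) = 0.86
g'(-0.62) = -0.84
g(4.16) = 28.16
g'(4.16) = 12.26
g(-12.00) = 187.83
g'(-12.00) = -32.02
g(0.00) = 0.87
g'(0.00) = 0.86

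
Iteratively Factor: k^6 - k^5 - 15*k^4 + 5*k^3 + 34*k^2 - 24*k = (k - 4)*(k^5 + 3*k^4 - 3*k^3 - 7*k^2 + 6*k) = (k - 4)*(k - 1)*(k^4 + 4*k^3 + k^2 - 6*k) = (k - 4)*(k - 1)*(k + 2)*(k^3 + 2*k^2 - 3*k) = (k - 4)*(k - 1)^2*(k + 2)*(k^2 + 3*k) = k*(k - 4)*(k - 1)^2*(k + 2)*(k + 3)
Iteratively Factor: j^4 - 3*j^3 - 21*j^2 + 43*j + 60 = (j + 4)*(j^3 - 7*j^2 + 7*j + 15) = (j - 5)*(j + 4)*(j^2 - 2*j - 3) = (j - 5)*(j - 3)*(j + 4)*(j + 1)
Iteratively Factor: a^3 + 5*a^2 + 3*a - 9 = (a + 3)*(a^2 + 2*a - 3) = (a - 1)*(a + 3)*(a + 3)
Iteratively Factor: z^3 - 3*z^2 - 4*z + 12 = (z - 2)*(z^2 - z - 6) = (z - 3)*(z - 2)*(z + 2)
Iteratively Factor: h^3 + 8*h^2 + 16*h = (h + 4)*(h^2 + 4*h) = (h + 4)^2*(h)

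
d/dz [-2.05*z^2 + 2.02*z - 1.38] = 2.02 - 4.1*z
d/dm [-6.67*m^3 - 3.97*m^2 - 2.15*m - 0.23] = -20.01*m^2 - 7.94*m - 2.15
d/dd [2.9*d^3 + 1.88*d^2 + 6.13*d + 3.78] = 8.7*d^2 + 3.76*d + 6.13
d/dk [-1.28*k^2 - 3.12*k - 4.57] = -2.56*k - 3.12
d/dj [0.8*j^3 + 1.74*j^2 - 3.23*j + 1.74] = 2.4*j^2 + 3.48*j - 3.23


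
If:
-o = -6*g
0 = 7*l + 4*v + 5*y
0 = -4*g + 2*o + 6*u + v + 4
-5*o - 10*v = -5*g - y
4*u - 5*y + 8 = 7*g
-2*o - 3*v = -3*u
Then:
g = -4/11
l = -148/77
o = -24/11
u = -4/11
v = 12/11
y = 20/11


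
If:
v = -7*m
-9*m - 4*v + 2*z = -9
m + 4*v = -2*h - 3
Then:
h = -27*z/19 - 150/19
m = -2*z/19 - 9/19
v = 14*z/19 + 63/19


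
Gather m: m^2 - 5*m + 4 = m^2 - 5*m + 4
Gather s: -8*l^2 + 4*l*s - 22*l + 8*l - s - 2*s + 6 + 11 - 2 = -8*l^2 - 14*l + s*(4*l - 3) + 15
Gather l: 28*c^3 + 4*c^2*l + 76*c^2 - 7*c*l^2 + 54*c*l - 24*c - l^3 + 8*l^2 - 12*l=28*c^3 + 76*c^2 - 24*c - l^3 + l^2*(8 - 7*c) + l*(4*c^2 + 54*c - 12)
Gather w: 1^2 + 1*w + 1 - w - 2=0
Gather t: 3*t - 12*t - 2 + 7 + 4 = 9 - 9*t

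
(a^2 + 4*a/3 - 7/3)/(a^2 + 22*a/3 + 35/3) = (a - 1)/(a + 5)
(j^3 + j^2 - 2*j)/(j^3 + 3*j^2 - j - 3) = j*(j + 2)/(j^2 + 4*j + 3)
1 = 1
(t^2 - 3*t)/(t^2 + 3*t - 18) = t/(t + 6)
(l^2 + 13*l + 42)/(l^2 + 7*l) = (l + 6)/l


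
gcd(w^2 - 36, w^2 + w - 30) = w + 6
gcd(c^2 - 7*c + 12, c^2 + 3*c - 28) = c - 4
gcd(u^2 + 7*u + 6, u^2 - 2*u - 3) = u + 1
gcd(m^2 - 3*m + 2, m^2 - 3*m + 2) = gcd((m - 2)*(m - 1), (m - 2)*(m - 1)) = m^2 - 3*m + 2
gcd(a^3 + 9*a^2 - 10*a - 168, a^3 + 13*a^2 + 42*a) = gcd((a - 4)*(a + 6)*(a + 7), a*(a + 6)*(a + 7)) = a^2 + 13*a + 42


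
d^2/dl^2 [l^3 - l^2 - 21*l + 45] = 6*l - 2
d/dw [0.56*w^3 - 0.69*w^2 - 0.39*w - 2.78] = 1.68*w^2 - 1.38*w - 0.39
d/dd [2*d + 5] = 2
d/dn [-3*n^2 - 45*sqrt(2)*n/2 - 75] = -6*n - 45*sqrt(2)/2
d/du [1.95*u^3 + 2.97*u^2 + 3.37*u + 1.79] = 5.85*u^2 + 5.94*u + 3.37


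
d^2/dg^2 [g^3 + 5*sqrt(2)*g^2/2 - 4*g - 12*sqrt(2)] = 6*g + 5*sqrt(2)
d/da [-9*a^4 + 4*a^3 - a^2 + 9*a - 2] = -36*a^3 + 12*a^2 - 2*a + 9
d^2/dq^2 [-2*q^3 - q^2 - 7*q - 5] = -12*q - 2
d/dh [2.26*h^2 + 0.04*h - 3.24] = 4.52*h + 0.04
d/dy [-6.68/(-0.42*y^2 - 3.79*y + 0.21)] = (-5.6112*y - 25.3172)/(0.42*y^2 + 3.79*y - 0.21)^2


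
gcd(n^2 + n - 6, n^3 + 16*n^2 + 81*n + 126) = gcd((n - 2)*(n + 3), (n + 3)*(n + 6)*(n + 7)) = n + 3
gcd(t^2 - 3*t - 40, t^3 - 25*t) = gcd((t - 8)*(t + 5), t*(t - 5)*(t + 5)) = t + 5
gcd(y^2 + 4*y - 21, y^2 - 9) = y - 3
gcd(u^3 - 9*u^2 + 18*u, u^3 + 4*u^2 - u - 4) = 1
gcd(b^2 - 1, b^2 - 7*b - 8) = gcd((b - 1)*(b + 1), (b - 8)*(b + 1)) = b + 1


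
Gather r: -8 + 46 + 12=50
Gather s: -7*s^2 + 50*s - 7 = -7*s^2 + 50*s - 7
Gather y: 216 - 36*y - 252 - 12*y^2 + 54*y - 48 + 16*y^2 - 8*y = 4*y^2 + 10*y - 84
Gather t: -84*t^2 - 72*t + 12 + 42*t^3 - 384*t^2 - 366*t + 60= 42*t^3 - 468*t^2 - 438*t + 72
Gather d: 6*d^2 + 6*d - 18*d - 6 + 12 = 6*d^2 - 12*d + 6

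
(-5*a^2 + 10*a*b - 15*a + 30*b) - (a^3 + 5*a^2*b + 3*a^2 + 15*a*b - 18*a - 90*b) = -a^3 - 5*a^2*b - 8*a^2 - 5*a*b + 3*a + 120*b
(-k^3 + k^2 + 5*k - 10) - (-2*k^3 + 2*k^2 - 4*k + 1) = k^3 - k^2 + 9*k - 11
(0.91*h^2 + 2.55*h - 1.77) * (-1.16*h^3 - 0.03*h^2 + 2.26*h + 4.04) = -1.0556*h^5 - 2.9853*h^4 + 4.0333*h^3 + 9.4925*h^2 + 6.3018*h - 7.1508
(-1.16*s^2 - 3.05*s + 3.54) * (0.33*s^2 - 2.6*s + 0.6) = -0.3828*s^4 + 2.0095*s^3 + 8.4022*s^2 - 11.034*s + 2.124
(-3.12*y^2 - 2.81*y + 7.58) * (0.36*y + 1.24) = -1.1232*y^3 - 4.8804*y^2 - 0.7556*y + 9.3992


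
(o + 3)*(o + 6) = o^2 + 9*o + 18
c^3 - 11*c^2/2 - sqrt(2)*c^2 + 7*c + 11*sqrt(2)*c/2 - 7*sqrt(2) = (c - 7/2)*(c - 2)*(c - sqrt(2))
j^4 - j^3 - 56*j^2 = j^2*(j - 8)*(j + 7)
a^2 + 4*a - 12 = (a - 2)*(a + 6)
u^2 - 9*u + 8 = (u - 8)*(u - 1)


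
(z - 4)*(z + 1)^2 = z^3 - 2*z^2 - 7*z - 4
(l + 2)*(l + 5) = l^2 + 7*l + 10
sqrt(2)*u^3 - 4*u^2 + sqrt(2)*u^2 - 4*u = u*(u - 2*sqrt(2))*(sqrt(2)*u + sqrt(2))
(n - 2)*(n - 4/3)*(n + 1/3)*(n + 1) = n^4 - 2*n^3 - 13*n^2/9 + 22*n/9 + 8/9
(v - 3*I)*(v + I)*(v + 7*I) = v^3 + 5*I*v^2 + 17*v + 21*I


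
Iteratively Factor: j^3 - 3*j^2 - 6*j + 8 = (j + 2)*(j^2 - 5*j + 4) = (j - 4)*(j + 2)*(j - 1)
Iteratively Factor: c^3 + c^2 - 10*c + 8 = (c + 4)*(c^2 - 3*c + 2) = (c - 1)*(c + 4)*(c - 2)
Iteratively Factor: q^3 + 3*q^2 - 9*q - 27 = (q - 3)*(q^2 + 6*q + 9) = (q - 3)*(q + 3)*(q + 3)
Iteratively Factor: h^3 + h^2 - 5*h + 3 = (h + 3)*(h^2 - 2*h + 1) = (h - 1)*(h + 3)*(h - 1)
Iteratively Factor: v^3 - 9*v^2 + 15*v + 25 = (v - 5)*(v^2 - 4*v - 5) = (v - 5)*(v + 1)*(v - 5)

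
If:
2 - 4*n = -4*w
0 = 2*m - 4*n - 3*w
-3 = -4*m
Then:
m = 3/4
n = 3/7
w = -1/14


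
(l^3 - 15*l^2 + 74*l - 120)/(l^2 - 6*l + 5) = (l^2 - 10*l + 24)/(l - 1)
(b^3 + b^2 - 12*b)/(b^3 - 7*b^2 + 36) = b*(b + 4)/(b^2 - 4*b - 12)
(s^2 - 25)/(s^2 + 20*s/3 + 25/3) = 3*(s - 5)/(3*s + 5)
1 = 1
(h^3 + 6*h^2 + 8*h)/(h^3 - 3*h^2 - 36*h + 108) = h*(h^2 + 6*h + 8)/(h^3 - 3*h^2 - 36*h + 108)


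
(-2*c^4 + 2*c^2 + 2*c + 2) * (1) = -2*c^4 + 2*c^2 + 2*c + 2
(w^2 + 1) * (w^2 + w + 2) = w^4 + w^3 + 3*w^2 + w + 2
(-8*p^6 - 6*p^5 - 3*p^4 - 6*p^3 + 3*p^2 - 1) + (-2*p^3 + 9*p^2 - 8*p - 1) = -8*p^6 - 6*p^5 - 3*p^4 - 8*p^3 + 12*p^2 - 8*p - 2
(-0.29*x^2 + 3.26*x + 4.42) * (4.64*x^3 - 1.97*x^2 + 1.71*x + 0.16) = -1.3456*x^5 + 15.6977*x^4 + 13.5907*x^3 - 3.1792*x^2 + 8.0798*x + 0.7072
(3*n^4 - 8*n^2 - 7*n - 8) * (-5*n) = -15*n^5 + 40*n^3 + 35*n^2 + 40*n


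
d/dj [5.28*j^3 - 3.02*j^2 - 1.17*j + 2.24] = 15.84*j^2 - 6.04*j - 1.17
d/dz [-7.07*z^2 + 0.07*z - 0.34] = 0.07 - 14.14*z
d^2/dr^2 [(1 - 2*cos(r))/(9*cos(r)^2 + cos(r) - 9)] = (1458*sin(r)^4*cos(r) - 342*sin(r)^4 + 505*sin(r)^2 - 1521*cos(r)/4 + 1917*cos(3*r)/4 - 81*cos(5*r) - 35)/(-9*sin(r)^2 + cos(r))^3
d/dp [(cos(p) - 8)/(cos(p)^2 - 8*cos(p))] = sin(p)/cos(p)^2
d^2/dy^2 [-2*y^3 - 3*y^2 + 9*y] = -12*y - 6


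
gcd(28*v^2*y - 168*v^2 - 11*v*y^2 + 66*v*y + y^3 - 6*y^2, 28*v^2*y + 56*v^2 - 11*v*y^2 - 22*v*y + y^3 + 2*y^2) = 28*v^2 - 11*v*y + y^2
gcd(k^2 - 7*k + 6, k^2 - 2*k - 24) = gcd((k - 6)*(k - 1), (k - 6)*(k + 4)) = k - 6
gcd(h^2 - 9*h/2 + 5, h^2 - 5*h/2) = h - 5/2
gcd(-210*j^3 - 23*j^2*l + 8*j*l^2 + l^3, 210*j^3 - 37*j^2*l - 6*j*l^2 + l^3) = 30*j^2 - j*l - l^2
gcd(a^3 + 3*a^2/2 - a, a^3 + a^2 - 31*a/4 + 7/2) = a - 1/2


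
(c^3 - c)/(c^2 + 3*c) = (c^2 - 1)/(c + 3)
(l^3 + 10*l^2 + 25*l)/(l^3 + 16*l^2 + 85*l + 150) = l/(l + 6)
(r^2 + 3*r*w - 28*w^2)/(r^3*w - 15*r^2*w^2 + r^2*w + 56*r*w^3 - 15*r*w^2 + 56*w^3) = (r^2 + 3*r*w - 28*w^2)/(w*(r^3 - 15*r^2*w + r^2 + 56*r*w^2 - 15*r*w + 56*w^2))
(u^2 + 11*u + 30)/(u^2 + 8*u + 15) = (u + 6)/(u + 3)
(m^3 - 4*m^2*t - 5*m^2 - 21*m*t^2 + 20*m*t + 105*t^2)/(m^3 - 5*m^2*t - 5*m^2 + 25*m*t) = (-m^2 + 4*m*t + 21*t^2)/(m*(-m + 5*t))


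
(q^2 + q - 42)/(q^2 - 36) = (q + 7)/(q + 6)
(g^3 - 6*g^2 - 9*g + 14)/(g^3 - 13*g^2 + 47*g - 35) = (g + 2)/(g - 5)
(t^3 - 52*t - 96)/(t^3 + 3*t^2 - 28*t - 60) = (t - 8)/(t - 5)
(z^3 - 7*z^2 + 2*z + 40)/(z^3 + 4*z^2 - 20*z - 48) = (z - 5)/(z + 6)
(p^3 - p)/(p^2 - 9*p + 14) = (p^3 - p)/(p^2 - 9*p + 14)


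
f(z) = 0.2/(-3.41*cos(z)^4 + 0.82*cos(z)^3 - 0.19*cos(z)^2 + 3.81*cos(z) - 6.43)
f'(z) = 0.2*(-13.64*sin(z)*cos(z)^3 + 2.46*sin(z)*cos(z)^2 - 0.38*sin(z)*cos(z) + 3.81*sin(z))/(-3.41*cos(z)^4 + 0.82*cos(z)^3 - 0.19*cos(z)^2 + 3.81*cos(z) - 6.43)^2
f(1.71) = -0.03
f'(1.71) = 0.02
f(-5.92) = -0.04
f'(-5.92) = -0.02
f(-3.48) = -0.01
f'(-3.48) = 0.01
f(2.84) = -0.01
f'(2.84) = 0.01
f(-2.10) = -0.02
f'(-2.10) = -0.01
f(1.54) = -0.03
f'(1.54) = 0.02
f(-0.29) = -0.04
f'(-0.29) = 0.01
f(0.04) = -0.04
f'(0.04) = -0.00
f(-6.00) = -0.04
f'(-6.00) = -0.01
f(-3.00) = -0.01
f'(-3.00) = 0.00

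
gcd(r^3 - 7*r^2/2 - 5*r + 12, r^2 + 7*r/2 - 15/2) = r - 3/2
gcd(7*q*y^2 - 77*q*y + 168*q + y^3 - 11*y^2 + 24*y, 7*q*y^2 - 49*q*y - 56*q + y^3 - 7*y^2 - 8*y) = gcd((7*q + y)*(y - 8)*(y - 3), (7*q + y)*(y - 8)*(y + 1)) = 7*q*y - 56*q + y^2 - 8*y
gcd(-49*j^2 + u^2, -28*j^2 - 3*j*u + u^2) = -7*j + u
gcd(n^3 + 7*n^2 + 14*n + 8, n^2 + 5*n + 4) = n^2 + 5*n + 4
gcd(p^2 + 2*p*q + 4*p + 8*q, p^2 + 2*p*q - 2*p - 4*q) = p + 2*q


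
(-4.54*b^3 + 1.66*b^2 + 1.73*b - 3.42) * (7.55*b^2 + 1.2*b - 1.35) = -34.277*b^5 + 7.085*b^4 + 21.1825*b^3 - 25.986*b^2 - 6.4395*b + 4.617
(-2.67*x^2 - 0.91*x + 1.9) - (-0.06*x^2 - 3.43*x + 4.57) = -2.61*x^2 + 2.52*x - 2.67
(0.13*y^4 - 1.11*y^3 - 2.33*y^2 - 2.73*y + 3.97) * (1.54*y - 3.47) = 0.2002*y^5 - 2.1605*y^4 + 0.263500000000001*y^3 + 3.8809*y^2 + 15.5869*y - 13.7759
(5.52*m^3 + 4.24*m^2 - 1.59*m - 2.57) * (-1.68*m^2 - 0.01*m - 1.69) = -9.2736*m^5 - 7.1784*m^4 - 6.7*m^3 - 2.8321*m^2 + 2.7128*m + 4.3433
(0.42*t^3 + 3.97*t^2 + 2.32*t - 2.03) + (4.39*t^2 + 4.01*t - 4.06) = 0.42*t^3 + 8.36*t^2 + 6.33*t - 6.09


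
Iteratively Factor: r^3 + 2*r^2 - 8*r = (r)*(r^2 + 2*r - 8) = r*(r - 2)*(r + 4)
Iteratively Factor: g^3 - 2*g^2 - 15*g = (g - 5)*(g^2 + 3*g) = (g - 5)*(g + 3)*(g)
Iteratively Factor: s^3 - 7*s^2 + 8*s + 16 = (s - 4)*(s^2 - 3*s - 4) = (s - 4)*(s + 1)*(s - 4)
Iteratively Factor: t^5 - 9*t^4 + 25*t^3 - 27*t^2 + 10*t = (t - 1)*(t^4 - 8*t^3 + 17*t^2 - 10*t) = (t - 2)*(t - 1)*(t^3 - 6*t^2 + 5*t) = (t - 2)*(t - 1)^2*(t^2 - 5*t) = t*(t - 2)*(t - 1)^2*(t - 5)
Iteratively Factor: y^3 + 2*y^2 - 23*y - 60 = (y + 4)*(y^2 - 2*y - 15) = (y - 5)*(y + 4)*(y + 3)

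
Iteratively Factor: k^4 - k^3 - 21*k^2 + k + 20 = (k - 1)*(k^3 - 21*k - 20) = (k - 1)*(k + 1)*(k^2 - k - 20) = (k - 1)*(k + 1)*(k + 4)*(k - 5)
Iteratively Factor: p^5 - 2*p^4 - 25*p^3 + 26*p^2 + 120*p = (p - 3)*(p^4 + p^3 - 22*p^2 - 40*p) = (p - 5)*(p - 3)*(p^3 + 6*p^2 + 8*p) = (p - 5)*(p - 3)*(p + 2)*(p^2 + 4*p) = p*(p - 5)*(p - 3)*(p + 2)*(p + 4)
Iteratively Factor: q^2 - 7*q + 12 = (q - 4)*(q - 3)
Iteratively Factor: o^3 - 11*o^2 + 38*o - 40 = (o - 2)*(o^2 - 9*o + 20) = (o - 4)*(o - 2)*(o - 5)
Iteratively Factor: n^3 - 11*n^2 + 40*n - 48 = (n - 4)*(n^2 - 7*n + 12) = (n - 4)*(n - 3)*(n - 4)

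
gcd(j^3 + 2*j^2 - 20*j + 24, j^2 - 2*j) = j - 2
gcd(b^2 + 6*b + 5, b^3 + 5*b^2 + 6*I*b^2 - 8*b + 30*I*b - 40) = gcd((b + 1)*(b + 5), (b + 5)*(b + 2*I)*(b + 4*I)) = b + 5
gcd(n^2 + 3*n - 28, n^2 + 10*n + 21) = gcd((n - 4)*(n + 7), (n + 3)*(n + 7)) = n + 7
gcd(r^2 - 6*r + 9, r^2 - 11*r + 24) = r - 3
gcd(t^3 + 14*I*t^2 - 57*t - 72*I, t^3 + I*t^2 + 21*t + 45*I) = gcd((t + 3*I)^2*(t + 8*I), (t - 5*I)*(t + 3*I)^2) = t^2 + 6*I*t - 9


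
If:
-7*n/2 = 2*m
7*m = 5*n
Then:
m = 0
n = 0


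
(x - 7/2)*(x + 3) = x^2 - x/2 - 21/2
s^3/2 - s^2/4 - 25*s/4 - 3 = (s/2 + 1/4)*(s - 4)*(s + 3)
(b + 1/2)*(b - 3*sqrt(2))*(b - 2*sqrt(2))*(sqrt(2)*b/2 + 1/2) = sqrt(2)*b^4/2 - 9*b^3/2 + sqrt(2)*b^3/4 - 9*b^2/4 + 7*sqrt(2)*b^2/2 + 7*sqrt(2)*b/4 + 6*b + 3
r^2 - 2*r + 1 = (r - 1)^2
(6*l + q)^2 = 36*l^2 + 12*l*q + q^2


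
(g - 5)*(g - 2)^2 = g^3 - 9*g^2 + 24*g - 20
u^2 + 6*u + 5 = (u + 1)*(u + 5)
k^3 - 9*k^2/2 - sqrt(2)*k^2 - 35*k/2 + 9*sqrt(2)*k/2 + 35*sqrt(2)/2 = (k - 7)*(k + 5/2)*(k - sqrt(2))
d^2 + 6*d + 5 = (d + 1)*(d + 5)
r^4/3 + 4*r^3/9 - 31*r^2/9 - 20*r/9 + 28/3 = (r/3 + 1)*(r - 2)^2*(r + 7/3)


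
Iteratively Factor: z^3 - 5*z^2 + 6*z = (z)*(z^2 - 5*z + 6) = z*(z - 3)*(z - 2)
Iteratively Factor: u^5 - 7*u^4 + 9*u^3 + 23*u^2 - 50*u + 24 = (u - 1)*(u^4 - 6*u^3 + 3*u^2 + 26*u - 24) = (u - 1)*(u + 2)*(u^3 - 8*u^2 + 19*u - 12) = (u - 3)*(u - 1)*(u + 2)*(u^2 - 5*u + 4) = (u - 4)*(u - 3)*(u - 1)*(u + 2)*(u - 1)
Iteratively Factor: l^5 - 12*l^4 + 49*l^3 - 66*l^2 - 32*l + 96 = (l - 3)*(l^4 - 9*l^3 + 22*l^2 - 32) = (l - 3)*(l + 1)*(l^3 - 10*l^2 + 32*l - 32) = (l - 3)*(l - 2)*(l + 1)*(l^2 - 8*l + 16) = (l - 4)*(l - 3)*(l - 2)*(l + 1)*(l - 4)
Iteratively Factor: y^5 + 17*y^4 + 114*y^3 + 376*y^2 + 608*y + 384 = (y + 2)*(y^4 + 15*y^3 + 84*y^2 + 208*y + 192) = (y + 2)*(y + 4)*(y^3 + 11*y^2 + 40*y + 48) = (y + 2)*(y + 4)^2*(y^2 + 7*y + 12) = (y + 2)*(y + 4)^3*(y + 3)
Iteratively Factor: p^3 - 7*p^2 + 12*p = (p - 4)*(p^2 - 3*p) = (p - 4)*(p - 3)*(p)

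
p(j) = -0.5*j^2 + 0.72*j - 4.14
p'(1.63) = -0.91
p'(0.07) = 0.65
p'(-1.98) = 2.70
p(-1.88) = -7.26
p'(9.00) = -8.28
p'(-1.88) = 2.60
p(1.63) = -4.29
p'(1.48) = -0.76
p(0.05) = -4.11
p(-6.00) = -26.46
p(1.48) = -4.17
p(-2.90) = -10.43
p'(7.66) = -6.94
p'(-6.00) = 6.72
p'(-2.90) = 3.62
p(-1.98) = -7.53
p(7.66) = -27.96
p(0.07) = -4.09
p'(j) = 0.72 - 1.0*j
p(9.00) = -38.16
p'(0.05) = 0.67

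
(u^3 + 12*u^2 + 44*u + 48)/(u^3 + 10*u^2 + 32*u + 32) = (u + 6)/(u + 4)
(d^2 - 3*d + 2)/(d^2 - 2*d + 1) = (d - 2)/(d - 1)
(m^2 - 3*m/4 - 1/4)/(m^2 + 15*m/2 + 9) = (4*m^2 - 3*m - 1)/(2*(2*m^2 + 15*m + 18))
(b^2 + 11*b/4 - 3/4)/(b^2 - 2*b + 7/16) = 4*(b + 3)/(4*b - 7)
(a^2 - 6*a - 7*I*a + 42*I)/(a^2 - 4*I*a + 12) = (a^2 - 6*a - 7*I*a + 42*I)/(a^2 - 4*I*a + 12)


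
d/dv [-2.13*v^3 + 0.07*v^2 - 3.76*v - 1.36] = -6.39*v^2 + 0.14*v - 3.76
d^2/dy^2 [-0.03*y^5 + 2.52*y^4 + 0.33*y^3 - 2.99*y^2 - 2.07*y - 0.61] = -0.6*y^3 + 30.24*y^2 + 1.98*y - 5.98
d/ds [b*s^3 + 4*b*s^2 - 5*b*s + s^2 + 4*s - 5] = 3*b*s^2 + 8*b*s - 5*b + 2*s + 4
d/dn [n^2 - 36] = 2*n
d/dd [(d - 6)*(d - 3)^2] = 3*(d - 5)*(d - 3)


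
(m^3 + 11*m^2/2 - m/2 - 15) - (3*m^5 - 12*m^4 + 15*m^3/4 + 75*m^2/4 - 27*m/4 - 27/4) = -3*m^5 + 12*m^4 - 11*m^3/4 - 53*m^2/4 + 25*m/4 - 33/4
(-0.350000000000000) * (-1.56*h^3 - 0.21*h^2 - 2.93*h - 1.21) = 0.546*h^3 + 0.0735*h^2 + 1.0255*h + 0.4235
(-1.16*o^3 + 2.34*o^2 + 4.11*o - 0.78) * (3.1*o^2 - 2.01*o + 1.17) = -3.596*o^5 + 9.5856*o^4 + 6.6804*o^3 - 7.9413*o^2 + 6.3765*o - 0.9126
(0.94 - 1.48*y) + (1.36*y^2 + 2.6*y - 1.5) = 1.36*y^2 + 1.12*y - 0.56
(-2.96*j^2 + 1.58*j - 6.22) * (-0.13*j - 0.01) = 0.3848*j^3 - 0.1758*j^2 + 0.7928*j + 0.0622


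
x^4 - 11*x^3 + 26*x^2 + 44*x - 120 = (x - 6)*(x - 5)*(x - 2)*(x + 2)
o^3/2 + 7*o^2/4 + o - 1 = (o/2 + 1)*(o - 1/2)*(o + 2)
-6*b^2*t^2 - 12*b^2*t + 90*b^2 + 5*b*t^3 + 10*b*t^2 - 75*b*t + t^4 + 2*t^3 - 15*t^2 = (-b + t)*(6*b + t)*(t - 3)*(t + 5)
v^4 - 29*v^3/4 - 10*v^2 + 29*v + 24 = (v - 8)*(v - 2)*(v + 3/4)*(v + 2)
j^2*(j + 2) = j^3 + 2*j^2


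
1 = 1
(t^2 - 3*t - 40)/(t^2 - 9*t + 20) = (t^2 - 3*t - 40)/(t^2 - 9*t + 20)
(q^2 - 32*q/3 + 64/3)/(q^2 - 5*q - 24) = (q - 8/3)/(q + 3)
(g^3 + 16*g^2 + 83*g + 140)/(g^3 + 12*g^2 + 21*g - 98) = (g^2 + 9*g + 20)/(g^2 + 5*g - 14)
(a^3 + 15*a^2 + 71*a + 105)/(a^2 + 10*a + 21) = a + 5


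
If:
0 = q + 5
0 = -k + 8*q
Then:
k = -40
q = -5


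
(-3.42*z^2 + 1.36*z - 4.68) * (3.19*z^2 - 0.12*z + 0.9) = -10.9098*z^4 + 4.7488*z^3 - 18.1704*z^2 + 1.7856*z - 4.212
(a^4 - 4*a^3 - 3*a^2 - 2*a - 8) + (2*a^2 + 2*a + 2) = a^4 - 4*a^3 - a^2 - 6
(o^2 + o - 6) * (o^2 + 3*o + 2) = o^4 + 4*o^3 - o^2 - 16*o - 12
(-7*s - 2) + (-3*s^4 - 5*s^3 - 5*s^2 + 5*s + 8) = -3*s^4 - 5*s^3 - 5*s^2 - 2*s + 6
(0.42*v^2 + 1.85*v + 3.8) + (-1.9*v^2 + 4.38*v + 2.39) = -1.48*v^2 + 6.23*v + 6.19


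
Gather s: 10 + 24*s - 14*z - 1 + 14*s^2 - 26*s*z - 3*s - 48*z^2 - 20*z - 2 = 14*s^2 + s*(21 - 26*z) - 48*z^2 - 34*z + 7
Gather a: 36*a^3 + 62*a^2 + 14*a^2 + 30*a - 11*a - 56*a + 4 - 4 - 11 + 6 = 36*a^3 + 76*a^2 - 37*a - 5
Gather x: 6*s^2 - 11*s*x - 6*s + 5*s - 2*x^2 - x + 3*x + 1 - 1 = 6*s^2 - s - 2*x^2 + x*(2 - 11*s)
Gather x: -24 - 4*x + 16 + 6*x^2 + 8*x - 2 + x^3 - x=x^3 + 6*x^2 + 3*x - 10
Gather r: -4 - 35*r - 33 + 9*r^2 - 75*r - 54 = 9*r^2 - 110*r - 91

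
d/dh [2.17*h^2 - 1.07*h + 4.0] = 4.34*h - 1.07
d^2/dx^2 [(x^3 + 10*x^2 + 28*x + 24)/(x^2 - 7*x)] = 6*(49*x^3 + 24*x^2 - 168*x + 392)/(x^3*(x^3 - 21*x^2 + 147*x - 343))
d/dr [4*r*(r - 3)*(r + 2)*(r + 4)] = 16*r^3 + 36*r^2 - 80*r - 96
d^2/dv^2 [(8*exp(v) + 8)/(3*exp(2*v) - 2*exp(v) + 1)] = (72*exp(4*v) + 336*exp(3*v) - 288*exp(2*v) - 48*exp(v) + 24)*exp(v)/(27*exp(6*v) - 54*exp(5*v) + 63*exp(4*v) - 44*exp(3*v) + 21*exp(2*v) - 6*exp(v) + 1)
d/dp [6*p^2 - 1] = 12*p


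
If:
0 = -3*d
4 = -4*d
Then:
No Solution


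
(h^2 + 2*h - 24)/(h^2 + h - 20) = (h + 6)/(h + 5)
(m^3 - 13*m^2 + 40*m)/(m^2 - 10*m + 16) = m*(m - 5)/(m - 2)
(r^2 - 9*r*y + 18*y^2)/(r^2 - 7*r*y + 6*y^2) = (-r + 3*y)/(-r + y)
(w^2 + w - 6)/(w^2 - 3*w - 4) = (-w^2 - w + 6)/(-w^2 + 3*w + 4)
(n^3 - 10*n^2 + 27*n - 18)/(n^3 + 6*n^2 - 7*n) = (n^2 - 9*n + 18)/(n*(n + 7))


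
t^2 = t^2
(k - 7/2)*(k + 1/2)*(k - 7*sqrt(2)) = k^3 - 7*sqrt(2)*k^2 - 3*k^2 - 7*k/4 + 21*sqrt(2)*k + 49*sqrt(2)/4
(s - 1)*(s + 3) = s^2 + 2*s - 3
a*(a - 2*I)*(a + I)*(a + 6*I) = a^4 + 5*I*a^3 + 8*a^2 + 12*I*a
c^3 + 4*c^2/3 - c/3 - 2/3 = (c - 2/3)*(c + 1)^2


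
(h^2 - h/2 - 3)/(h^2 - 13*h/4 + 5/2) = 2*(2*h + 3)/(4*h - 5)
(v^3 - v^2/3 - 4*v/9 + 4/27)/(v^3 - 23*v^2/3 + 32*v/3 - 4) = (v^2 + v/3 - 2/9)/(v^2 - 7*v + 6)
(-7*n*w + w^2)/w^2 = (-7*n + w)/w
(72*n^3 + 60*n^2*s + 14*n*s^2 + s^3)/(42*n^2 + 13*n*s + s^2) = (12*n^2 + 8*n*s + s^2)/(7*n + s)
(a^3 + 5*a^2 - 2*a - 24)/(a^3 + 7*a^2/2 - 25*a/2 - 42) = 2*(a - 2)/(2*a - 7)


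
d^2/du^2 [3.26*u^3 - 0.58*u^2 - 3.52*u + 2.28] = 19.56*u - 1.16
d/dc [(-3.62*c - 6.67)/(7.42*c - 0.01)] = (367.494792*c - 0.495276)/(7.42*c - 0.01)^3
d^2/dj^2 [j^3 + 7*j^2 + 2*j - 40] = 6*j + 14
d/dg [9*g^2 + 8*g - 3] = 18*g + 8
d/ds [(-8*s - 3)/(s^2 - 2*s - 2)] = 2*(4*s^2 + 3*s + 5)/(s^4 - 4*s^3 + 8*s + 4)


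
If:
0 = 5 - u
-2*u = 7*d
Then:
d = -10/7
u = 5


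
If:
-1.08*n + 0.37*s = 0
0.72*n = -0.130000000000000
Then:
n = -0.18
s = -0.53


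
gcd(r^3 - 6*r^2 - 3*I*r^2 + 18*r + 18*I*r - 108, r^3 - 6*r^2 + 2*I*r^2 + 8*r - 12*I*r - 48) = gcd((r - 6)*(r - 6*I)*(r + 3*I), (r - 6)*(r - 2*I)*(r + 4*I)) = r - 6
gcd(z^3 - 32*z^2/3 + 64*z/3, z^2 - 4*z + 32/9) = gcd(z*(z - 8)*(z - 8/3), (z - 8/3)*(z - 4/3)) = z - 8/3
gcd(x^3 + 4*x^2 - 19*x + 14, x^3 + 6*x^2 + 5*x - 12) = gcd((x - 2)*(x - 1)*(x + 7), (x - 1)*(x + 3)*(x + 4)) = x - 1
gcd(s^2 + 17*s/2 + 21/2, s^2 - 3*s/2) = 1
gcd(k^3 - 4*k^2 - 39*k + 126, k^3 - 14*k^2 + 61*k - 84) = k^2 - 10*k + 21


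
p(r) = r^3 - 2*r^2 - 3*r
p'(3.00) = 12.00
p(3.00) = 0.00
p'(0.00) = -3.00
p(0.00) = 0.00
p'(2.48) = 5.53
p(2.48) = -4.49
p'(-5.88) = 124.24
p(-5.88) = -254.81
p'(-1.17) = 5.79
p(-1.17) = -0.83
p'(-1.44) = 8.98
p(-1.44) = -2.81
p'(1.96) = 0.68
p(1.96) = -6.03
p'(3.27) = 16.00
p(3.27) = 3.77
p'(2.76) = 8.81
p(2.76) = -2.49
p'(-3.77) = 54.72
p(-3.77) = -70.70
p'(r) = 3*r^2 - 4*r - 3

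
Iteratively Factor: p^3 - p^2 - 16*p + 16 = (p - 4)*(p^2 + 3*p - 4) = (p - 4)*(p + 4)*(p - 1)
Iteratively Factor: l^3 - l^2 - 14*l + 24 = (l + 4)*(l^2 - 5*l + 6) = (l - 3)*(l + 4)*(l - 2)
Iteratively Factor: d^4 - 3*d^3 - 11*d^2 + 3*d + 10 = (d - 1)*(d^3 - 2*d^2 - 13*d - 10) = (d - 1)*(d + 2)*(d^2 - 4*d - 5) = (d - 5)*(d - 1)*(d + 2)*(d + 1)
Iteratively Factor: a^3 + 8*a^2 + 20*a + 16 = (a + 2)*(a^2 + 6*a + 8) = (a + 2)^2*(a + 4)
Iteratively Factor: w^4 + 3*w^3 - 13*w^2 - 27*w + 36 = (w - 3)*(w^3 + 6*w^2 + 5*w - 12) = (w - 3)*(w - 1)*(w^2 + 7*w + 12) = (w - 3)*(w - 1)*(w + 3)*(w + 4)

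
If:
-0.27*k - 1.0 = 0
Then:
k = -3.70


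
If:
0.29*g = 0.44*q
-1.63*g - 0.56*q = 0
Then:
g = 0.00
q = 0.00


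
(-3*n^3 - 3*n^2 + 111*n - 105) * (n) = -3*n^4 - 3*n^3 + 111*n^2 - 105*n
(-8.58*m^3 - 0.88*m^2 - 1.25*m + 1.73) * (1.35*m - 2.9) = -11.583*m^4 + 23.694*m^3 + 0.8645*m^2 + 5.9605*m - 5.017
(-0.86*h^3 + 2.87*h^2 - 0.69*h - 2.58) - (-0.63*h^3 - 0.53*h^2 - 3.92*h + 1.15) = -0.23*h^3 + 3.4*h^2 + 3.23*h - 3.73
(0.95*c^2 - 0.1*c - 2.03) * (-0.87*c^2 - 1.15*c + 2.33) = -0.8265*c^4 - 1.0055*c^3 + 4.0946*c^2 + 2.1015*c - 4.7299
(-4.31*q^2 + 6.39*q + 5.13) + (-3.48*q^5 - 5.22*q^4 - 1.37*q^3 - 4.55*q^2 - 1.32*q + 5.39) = -3.48*q^5 - 5.22*q^4 - 1.37*q^3 - 8.86*q^2 + 5.07*q + 10.52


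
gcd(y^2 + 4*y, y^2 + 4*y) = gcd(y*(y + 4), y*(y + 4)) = y^2 + 4*y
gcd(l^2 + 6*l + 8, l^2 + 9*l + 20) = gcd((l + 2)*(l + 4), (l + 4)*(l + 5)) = l + 4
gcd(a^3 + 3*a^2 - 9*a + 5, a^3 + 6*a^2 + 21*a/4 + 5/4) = a + 5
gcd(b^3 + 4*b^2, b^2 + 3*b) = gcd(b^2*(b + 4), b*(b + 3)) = b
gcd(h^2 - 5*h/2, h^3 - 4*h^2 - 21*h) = h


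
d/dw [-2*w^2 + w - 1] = 1 - 4*w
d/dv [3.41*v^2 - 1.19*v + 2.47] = 6.82*v - 1.19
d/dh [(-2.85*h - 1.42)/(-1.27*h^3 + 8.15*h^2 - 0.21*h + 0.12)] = (-7.239*h^3 + 17.8173*h^2 + 23.146*h - 0.6402)/(1.6129*h^6 - 20.701*h^5 + 66.9559*h^4 - 3.7278*h^3 + 2.0001*h^2 - 0.0504*h + 0.0144)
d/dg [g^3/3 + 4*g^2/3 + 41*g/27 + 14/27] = g^2 + 8*g/3 + 41/27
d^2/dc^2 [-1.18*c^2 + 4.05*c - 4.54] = -2.36000000000000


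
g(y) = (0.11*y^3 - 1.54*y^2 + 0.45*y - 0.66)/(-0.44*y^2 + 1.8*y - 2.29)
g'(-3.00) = -0.47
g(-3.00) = 1.62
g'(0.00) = 0.03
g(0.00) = 0.29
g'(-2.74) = -0.48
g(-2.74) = 1.49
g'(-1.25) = -0.51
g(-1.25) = 0.74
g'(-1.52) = -0.52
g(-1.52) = 0.88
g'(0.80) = 2.65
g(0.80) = 1.09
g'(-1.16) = -0.51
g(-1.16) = 0.69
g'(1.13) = 5.55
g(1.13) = 2.40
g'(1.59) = 11.35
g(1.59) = 6.28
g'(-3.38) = -0.45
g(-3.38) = 1.79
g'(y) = (0.88*y - 1.8)*(0.11*y^3 - 1.54*y^2 + 0.45*y - 0.66)/(-0.44*y^2 + 1.8*y - 2.29)^2 + (0.33*y^2 - 3.08*y + 0.45)/(-0.44*y^2 + 1.8*y - 2.29) = (-0.0484*y^4 + 0.396*y^3 - 3.3297*y^2 + 6.4724*y + 0.1575)/(0.1936*y^4 - 1.584*y^3 + 5.2552*y^2 - 8.244*y + 5.2441)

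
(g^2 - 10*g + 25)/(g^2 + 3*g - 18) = (g^2 - 10*g + 25)/(g^2 + 3*g - 18)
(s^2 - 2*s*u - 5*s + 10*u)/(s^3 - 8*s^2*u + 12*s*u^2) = (s - 5)/(s*(s - 6*u))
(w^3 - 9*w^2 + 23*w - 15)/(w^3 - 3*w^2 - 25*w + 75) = (w - 1)/(w + 5)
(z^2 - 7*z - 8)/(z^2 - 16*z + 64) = (z + 1)/(z - 8)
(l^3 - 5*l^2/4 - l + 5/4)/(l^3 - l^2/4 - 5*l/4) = (l - 1)/l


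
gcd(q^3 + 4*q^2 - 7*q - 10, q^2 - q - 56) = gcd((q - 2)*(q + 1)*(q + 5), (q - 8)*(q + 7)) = 1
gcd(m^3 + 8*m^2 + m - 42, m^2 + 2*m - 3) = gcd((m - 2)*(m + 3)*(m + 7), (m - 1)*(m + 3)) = m + 3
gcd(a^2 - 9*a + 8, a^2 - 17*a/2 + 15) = 1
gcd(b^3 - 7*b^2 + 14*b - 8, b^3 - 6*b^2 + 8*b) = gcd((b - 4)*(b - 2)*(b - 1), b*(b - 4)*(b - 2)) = b^2 - 6*b + 8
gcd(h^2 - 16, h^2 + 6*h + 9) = 1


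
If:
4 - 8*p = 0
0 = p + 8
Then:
No Solution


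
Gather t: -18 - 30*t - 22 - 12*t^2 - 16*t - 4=-12*t^2 - 46*t - 44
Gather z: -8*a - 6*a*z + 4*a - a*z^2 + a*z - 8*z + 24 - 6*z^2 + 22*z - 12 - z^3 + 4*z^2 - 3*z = -4*a - z^3 + z^2*(-a - 2) + z*(11 - 5*a) + 12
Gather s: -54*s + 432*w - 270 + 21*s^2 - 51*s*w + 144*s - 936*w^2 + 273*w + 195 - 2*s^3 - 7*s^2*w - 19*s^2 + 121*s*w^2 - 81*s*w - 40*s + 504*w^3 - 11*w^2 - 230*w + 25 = -2*s^3 + s^2*(2 - 7*w) + s*(121*w^2 - 132*w + 50) + 504*w^3 - 947*w^2 + 475*w - 50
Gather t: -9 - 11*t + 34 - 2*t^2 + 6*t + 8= -2*t^2 - 5*t + 33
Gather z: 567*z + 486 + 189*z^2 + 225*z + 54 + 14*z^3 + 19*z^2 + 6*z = 14*z^3 + 208*z^2 + 798*z + 540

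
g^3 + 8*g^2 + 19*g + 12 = (g + 1)*(g + 3)*(g + 4)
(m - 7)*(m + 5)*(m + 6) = m^3 + 4*m^2 - 47*m - 210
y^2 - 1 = (y - 1)*(y + 1)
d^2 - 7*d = d*(d - 7)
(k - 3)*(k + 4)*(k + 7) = k^3 + 8*k^2 - 5*k - 84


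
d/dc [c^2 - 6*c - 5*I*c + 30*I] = 2*c - 6 - 5*I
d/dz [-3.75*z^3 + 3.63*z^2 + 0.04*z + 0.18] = -11.25*z^2 + 7.26*z + 0.04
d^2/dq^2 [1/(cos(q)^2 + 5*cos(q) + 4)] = (-4*sin(q)^4 + 11*sin(q)^2 + 155*cos(q)/4 - 15*cos(3*q)/4 + 35)/((cos(q) + 1)^3*(cos(q) + 4)^3)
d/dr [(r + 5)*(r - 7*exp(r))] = r - (r + 5)*(7*exp(r) - 1) - 7*exp(r)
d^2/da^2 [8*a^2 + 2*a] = 16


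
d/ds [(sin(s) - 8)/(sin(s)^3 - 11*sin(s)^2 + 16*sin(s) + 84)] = (-2*sin(s)^3 + 35*sin(s)^2 - 176*sin(s) + 212)*cos(s)/(sin(s)^3 - 11*sin(s)^2 + 16*sin(s) + 84)^2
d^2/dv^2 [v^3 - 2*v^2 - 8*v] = 6*v - 4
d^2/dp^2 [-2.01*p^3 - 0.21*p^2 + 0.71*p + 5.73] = -12.06*p - 0.42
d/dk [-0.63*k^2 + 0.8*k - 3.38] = 0.8 - 1.26*k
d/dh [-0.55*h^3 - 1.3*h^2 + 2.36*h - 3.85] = -1.65*h^2 - 2.6*h + 2.36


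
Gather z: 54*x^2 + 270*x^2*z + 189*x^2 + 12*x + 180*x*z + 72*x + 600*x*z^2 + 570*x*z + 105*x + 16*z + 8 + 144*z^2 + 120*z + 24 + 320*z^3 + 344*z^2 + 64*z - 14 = 243*x^2 + 189*x + 320*z^3 + z^2*(600*x + 488) + z*(270*x^2 + 750*x + 200) + 18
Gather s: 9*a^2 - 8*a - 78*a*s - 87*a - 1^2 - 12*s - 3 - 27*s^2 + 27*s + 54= 9*a^2 - 95*a - 27*s^2 + s*(15 - 78*a) + 50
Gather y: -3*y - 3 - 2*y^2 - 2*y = -2*y^2 - 5*y - 3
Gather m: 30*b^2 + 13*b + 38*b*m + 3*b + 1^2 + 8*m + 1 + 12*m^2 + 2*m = 30*b^2 + 16*b + 12*m^2 + m*(38*b + 10) + 2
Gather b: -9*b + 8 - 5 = 3 - 9*b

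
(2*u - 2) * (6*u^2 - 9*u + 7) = 12*u^3 - 30*u^2 + 32*u - 14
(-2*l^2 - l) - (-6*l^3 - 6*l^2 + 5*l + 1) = 6*l^3 + 4*l^2 - 6*l - 1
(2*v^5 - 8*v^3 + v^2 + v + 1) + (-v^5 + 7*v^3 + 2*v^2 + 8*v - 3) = v^5 - v^3 + 3*v^2 + 9*v - 2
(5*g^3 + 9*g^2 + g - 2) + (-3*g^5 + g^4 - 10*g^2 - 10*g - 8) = -3*g^5 + g^4 + 5*g^3 - g^2 - 9*g - 10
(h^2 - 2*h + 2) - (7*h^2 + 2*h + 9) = -6*h^2 - 4*h - 7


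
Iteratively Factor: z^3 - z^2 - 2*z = (z + 1)*(z^2 - 2*z) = (z - 2)*(z + 1)*(z)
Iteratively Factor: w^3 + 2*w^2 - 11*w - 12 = (w + 1)*(w^2 + w - 12) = (w + 1)*(w + 4)*(w - 3)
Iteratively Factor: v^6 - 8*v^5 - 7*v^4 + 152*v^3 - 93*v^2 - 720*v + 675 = (v + 3)*(v^5 - 11*v^4 + 26*v^3 + 74*v^2 - 315*v + 225) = (v - 5)*(v + 3)*(v^4 - 6*v^3 - 4*v^2 + 54*v - 45) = (v - 5)*(v + 3)^2*(v^3 - 9*v^2 + 23*v - 15) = (v - 5)^2*(v + 3)^2*(v^2 - 4*v + 3) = (v - 5)^2*(v - 3)*(v + 3)^2*(v - 1)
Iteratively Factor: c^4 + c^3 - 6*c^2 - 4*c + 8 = (c - 2)*(c^3 + 3*c^2 - 4) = (c - 2)*(c - 1)*(c^2 + 4*c + 4) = (c - 2)*(c - 1)*(c + 2)*(c + 2)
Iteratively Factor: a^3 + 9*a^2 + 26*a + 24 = (a + 4)*(a^2 + 5*a + 6) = (a + 2)*(a + 4)*(a + 3)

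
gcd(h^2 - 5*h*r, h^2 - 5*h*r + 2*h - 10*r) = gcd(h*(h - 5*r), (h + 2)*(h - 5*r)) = -h + 5*r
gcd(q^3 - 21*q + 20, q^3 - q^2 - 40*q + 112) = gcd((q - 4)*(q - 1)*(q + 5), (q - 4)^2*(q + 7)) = q - 4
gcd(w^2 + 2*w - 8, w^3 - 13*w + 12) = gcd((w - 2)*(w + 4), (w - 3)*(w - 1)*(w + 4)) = w + 4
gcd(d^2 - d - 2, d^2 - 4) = d - 2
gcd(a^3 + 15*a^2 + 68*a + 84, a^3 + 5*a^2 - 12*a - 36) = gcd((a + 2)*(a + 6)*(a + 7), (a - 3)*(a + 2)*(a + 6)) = a^2 + 8*a + 12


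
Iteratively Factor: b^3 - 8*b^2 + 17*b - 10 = (b - 2)*(b^2 - 6*b + 5) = (b - 2)*(b - 1)*(b - 5)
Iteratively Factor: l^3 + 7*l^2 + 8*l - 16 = (l + 4)*(l^2 + 3*l - 4) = (l - 1)*(l + 4)*(l + 4)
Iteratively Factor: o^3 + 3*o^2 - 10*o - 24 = (o + 4)*(o^2 - o - 6) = (o - 3)*(o + 4)*(o + 2)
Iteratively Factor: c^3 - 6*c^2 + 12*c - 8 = (c - 2)*(c^2 - 4*c + 4) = (c - 2)^2*(c - 2)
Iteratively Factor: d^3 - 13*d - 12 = (d + 1)*(d^2 - d - 12) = (d + 1)*(d + 3)*(d - 4)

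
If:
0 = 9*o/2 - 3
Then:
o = 2/3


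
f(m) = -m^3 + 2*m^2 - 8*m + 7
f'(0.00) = -8.00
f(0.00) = 7.00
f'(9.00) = -215.00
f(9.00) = -632.00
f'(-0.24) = -9.13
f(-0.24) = 9.05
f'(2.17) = -13.45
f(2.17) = -11.16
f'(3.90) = -38.03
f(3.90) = -53.10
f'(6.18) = -97.86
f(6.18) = -202.08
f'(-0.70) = -12.27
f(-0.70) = 13.92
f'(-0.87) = -13.75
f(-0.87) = 16.13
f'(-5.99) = -139.60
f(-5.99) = 341.60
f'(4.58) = -52.61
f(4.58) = -83.76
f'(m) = -3*m^2 + 4*m - 8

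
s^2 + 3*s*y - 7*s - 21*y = (s - 7)*(s + 3*y)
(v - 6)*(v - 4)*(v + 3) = v^3 - 7*v^2 - 6*v + 72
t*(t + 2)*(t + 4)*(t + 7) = t^4 + 13*t^3 + 50*t^2 + 56*t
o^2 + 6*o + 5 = (o + 1)*(o + 5)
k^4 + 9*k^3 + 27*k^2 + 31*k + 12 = (k + 1)^2*(k + 3)*(k + 4)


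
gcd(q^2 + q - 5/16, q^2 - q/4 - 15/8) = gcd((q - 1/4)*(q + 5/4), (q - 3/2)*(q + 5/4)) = q + 5/4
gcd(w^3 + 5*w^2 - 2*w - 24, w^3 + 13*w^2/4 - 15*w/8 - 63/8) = w + 3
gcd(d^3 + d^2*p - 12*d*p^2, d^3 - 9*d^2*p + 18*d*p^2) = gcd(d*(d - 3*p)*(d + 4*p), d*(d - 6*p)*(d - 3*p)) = -d^2 + 3*d*p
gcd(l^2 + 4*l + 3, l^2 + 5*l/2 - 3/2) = l + 3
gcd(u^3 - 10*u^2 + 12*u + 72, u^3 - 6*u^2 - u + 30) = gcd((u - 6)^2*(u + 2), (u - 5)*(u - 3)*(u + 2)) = u + 2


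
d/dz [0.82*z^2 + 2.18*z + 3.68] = 1.64*z + 2.18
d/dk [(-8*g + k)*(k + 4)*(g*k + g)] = g*(-16*g*k - 40*g + 3*k^2 + 10*k + 4)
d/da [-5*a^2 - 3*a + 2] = -10*a - 3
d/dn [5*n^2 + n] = 10*n + 1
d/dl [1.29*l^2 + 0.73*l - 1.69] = 2.58*l + 0.73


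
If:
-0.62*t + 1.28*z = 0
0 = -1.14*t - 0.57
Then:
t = -0.50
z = -0.24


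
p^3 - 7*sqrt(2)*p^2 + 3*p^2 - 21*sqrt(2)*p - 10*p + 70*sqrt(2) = (p - 2)*(p + 5)*(p - 7*sqrt(2))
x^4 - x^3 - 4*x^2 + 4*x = x*(x - 2)*(x - 1)*(x + 2)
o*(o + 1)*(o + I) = o^3 + o^2 + I*o^2 + I*o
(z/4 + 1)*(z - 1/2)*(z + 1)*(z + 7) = z^4/4 + 23*z^3/8 + 33*z^2/4 + 17*z/8 - 7/2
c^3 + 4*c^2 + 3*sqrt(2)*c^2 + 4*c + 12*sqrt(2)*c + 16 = (c + 4)*(c + sqrt(2))*(c + 2*sqrt(2))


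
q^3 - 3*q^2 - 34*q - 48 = (q - 8)*(q + 2)*(q + 3)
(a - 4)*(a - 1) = a^2 - 5*a + 4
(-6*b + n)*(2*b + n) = -12*b^2 - 4*b*n + n^2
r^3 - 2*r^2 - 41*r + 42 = (r - 7)*(r - 1)*(r + 6)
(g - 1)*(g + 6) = g^2 + 5*g - 6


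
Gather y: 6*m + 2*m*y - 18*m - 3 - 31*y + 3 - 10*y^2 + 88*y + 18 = -12*m - 10*y^2 + y*(2*m + 57) + 18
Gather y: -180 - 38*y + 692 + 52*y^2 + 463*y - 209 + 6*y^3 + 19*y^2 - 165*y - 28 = 6*y^3 + 71*y^2 + 260*y + 275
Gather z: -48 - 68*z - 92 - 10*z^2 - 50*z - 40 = -10*z^2 - 118*z - 180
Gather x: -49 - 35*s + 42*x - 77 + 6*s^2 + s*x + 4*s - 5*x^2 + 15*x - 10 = 6*s^2 - 31*s - 5*x^2 + x*(s + 57) - 136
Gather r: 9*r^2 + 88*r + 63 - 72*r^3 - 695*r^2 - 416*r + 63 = -72*r^3 - 686*r^2 - 328*r + 126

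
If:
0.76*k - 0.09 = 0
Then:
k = 0.12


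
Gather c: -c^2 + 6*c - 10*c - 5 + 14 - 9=-c^2 - 4*c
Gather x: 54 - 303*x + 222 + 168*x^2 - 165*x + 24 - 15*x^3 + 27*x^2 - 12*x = -15*x^3 + 195*x^2 - 480*x + 300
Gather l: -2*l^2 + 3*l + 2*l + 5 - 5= -2*l^2 + 5*l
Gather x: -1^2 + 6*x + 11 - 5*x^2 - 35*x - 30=-5*x^2 - 29*x - 20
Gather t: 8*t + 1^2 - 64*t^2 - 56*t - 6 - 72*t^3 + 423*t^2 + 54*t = -72*t^3 + 359*t^2 + 6*t - 5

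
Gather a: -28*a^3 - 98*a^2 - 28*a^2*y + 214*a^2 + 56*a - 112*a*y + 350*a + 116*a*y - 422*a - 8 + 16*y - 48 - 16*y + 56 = -28*a^3 + a^2*(116 - 28*y) + a*(4*y - 16)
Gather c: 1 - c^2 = 1 - c^2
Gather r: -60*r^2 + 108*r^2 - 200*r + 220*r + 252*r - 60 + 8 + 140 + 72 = 48*r^2 + 272*r + 160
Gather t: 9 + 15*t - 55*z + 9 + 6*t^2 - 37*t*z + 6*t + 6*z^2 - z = 6*t^2 + t*(21 - 37*z) + 6*z^2 - 56*z + 18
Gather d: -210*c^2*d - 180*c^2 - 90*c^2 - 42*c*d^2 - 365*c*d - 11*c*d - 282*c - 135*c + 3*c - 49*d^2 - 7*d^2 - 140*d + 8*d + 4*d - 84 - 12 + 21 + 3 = -270*c^2 - 414*c + d^2*(-42*c - 56) + d*(-210*c^2 - 376*c - 128) - 72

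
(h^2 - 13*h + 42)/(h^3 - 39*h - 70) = (h - 6)/(h^2 + 7*h + 10)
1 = 1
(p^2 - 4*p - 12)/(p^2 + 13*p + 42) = (p^2 - 4*p - 12)/(p^2 + 13*p + 42)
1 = 1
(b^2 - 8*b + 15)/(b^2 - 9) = (b - 5)/(b + 3)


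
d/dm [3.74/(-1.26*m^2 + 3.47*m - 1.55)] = (9.4248*m - 12.9778)/(1.26*m^2 - 3.47*m + 1.55)^2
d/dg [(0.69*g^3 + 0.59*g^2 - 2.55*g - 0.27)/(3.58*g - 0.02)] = (4.9404*g^3 + 2.0708*g^2 - 0.0236000000000001*g + 1.0176)/(12.8164*g^2 - 0.1432*g + 0.0004)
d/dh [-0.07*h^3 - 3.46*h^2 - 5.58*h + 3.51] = -0.21*h^2 - 6.92*h - 5.58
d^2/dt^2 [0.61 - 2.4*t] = 0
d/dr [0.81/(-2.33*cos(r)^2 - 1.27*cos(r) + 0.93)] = -(3.7746*cos(r) + 1.0287)*sin(r)/(2.33*cos(r)^2 + 1.27*cos(r) - 0.93)^2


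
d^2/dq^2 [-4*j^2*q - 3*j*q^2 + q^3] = -6*j + 6*q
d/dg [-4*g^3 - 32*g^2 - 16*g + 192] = -12*g^2 - 64*g - 16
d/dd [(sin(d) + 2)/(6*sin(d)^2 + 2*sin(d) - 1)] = (-24*sin(d) + 3*cos(2*d) - 8)*cos(d)/(6*sin(d)^2 + 2*sin(d) - 1)^2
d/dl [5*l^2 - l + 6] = 10*l - 1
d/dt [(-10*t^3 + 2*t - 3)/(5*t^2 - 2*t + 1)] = 2*(-25*t^4 + 20*t^3 - 20*t^2 + 15*t - 2)/(25*t^4 - 20*t^3 + 14*t^2 - 4*t + 1)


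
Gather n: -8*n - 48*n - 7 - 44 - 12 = -56*n - 63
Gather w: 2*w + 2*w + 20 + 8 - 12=4*w + 16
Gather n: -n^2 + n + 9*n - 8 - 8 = -n^2 + 10*n - 16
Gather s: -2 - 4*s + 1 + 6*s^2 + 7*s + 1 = 6*s^2 + 3*s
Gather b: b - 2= b - 2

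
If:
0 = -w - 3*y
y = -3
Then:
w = 9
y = -3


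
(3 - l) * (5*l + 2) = -5*l^2 + 13*l + 6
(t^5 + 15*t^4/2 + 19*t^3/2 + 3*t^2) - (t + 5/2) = t^5 + 15*t^4/2 + 19*t^3/2 + 3*t^2 - t - 5/2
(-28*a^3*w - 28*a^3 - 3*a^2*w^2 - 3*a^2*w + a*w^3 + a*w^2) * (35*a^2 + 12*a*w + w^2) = -980*a^5*w - 980*a^5 - 441*a^4*w^2 - 441*a^4*w - 29*a^3*w^3 - 29*a^3*w^2 + 9*a^2*w^4 + 9*a^2*w^3 + a*w^5 + a*w^4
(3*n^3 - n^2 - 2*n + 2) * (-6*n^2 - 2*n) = -18*n^5 + 14*n^3 - 8*n^2 - 4*n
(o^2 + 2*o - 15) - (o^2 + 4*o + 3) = -2*o - 18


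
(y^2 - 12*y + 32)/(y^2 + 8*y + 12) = (y^2 - 12*y + 32)/(y^2 + 8*y + 12)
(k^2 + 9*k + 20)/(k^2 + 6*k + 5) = (k + 4)/(k + 1)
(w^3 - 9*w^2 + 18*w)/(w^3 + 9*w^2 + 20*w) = (w^2 - 9*w + 18)/(w^2 + 9*w + 20)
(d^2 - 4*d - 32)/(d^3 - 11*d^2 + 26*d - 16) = (d + 4)/(d^2 - 3*d + 2)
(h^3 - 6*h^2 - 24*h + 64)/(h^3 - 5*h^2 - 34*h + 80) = (h + 4)/(h + 5)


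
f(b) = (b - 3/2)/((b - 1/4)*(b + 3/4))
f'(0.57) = 10.92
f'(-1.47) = -3.92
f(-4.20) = -0.37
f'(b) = -(b - 3/2)/((b - 1/4)*(b + 3/4)^2) - (b - 3/2)/((b - 1/4)^2*(b + 3/4)) + 1/((b - 1/4)*(b + 3/4)) = 16*(-16*b^2 + 48*b + 9)/(256*b^4 + 256*b^3 - 32*b^2 - 48*b + 9)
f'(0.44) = 33.04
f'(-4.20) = -0.13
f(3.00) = 0.15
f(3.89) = 0.14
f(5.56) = 0.12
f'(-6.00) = -0.05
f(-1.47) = -2.40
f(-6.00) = -0.23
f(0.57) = -2.20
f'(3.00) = 0.01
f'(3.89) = -0.01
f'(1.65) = 0.25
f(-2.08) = -1.16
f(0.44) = -4.69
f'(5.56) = -0.01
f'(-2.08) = -1.04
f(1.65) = 0.04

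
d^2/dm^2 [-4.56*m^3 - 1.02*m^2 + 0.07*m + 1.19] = -27.36*m - 2.04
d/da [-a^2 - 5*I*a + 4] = -2*a - 5*I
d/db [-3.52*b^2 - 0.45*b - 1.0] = -7.04*b - 0.45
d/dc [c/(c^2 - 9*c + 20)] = (20 - c^2)/(c^4 - 18*c^3 + 121*c^2 - 360*c + 400)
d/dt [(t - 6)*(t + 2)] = 2*t - 4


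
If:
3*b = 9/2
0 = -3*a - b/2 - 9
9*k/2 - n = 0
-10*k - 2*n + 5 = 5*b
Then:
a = -13/4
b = 3/2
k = -5/38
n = -45/76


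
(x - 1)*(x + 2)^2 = x^3 + 3*x^2 - 4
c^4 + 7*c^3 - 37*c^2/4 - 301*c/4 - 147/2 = (c - 7/2)*(c + 3/2)*(c + 2)*(c + 7)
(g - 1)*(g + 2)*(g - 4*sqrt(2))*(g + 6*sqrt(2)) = g^4 + g^3 + 2*sqrt(2)*g^3 - 50*g^2 + 2*sqrt(2)*g^2 - 48*g - 4*sqrt(2)*g + 96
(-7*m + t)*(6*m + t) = -42*m^2 - m*t + t^2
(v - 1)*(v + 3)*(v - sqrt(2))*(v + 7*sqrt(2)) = v^4 + 2*v^3 + 6*sqrt(2)*v^3 - 17*v^2 + 12*sqrt(2)*v^2 - 28*v - 18*sqrt(2)*v + 42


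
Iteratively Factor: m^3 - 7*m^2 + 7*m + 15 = (m - 5)*(m^2 - 2*m - 3) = (m - 5)*(m + 1)*(m - 3)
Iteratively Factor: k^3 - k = (k)*(k^2 - 1) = k*(k + 1)*(k - 1)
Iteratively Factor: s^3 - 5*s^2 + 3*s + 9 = (s - 3)*(s^2 - 2*s - 3) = (s - 3)^2*(s + 1)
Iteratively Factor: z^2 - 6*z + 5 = (z - 1)*(z - 5)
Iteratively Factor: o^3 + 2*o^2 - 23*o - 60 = (o - 5)*(o^2 + 7*o + 12) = (o - 5)*(o + 4)*(o + 3)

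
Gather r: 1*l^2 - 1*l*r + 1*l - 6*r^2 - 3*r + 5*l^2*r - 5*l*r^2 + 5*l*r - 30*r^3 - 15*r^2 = l^2 + l - 30*r^3 + r^2*(-5*l - 21) + r*(5*l^2 + 4*l - 3)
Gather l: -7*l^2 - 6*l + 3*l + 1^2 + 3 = -7*l^2 - 3*l + 4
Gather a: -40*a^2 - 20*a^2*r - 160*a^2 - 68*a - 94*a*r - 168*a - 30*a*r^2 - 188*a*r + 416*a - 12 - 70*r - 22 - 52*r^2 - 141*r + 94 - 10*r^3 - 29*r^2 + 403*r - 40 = a^2*(-20*r - 200) + a*(-30*r^2 - 282*r + 180) - 10*r^3 - 81*r^2 + 192*r + 20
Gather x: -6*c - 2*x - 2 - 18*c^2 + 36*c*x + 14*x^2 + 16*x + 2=-18*c^2 - 6*c + 14*x^2 + x*(36*c + 14)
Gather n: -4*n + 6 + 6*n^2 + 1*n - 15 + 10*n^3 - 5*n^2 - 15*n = 10*n^3 + n^2 - 18*n - 9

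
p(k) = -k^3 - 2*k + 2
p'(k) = -3*k^2 - 2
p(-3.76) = 62.68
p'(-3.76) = -44.41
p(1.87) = -8.28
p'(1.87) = -12.49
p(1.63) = -5.59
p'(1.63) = -9.97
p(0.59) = 0.61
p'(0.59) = -3.04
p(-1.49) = 8.29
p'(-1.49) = -8.66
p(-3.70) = 60.05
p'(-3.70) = -43.07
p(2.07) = -11.01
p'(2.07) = -14.85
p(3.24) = -38.49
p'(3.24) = -33.49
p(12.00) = -1750.00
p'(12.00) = -434.00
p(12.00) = -1750.00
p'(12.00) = -434.00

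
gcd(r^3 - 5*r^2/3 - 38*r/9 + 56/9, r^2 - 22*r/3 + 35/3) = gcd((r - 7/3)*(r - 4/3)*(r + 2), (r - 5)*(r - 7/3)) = r - 7/3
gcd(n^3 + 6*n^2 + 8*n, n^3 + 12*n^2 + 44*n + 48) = n^2 + 6*n + 8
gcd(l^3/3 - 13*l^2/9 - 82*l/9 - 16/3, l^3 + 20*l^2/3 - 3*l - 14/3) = l + 2/3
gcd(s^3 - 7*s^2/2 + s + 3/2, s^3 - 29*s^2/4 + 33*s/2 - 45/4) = s - 3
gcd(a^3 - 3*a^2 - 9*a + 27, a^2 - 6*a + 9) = a^2 - 6*a + 9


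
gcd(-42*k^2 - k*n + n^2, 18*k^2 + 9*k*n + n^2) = 6*k + n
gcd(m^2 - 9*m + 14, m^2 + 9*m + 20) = 1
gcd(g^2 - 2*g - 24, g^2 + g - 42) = g - 6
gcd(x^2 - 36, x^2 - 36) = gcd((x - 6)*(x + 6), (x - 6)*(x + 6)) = x^2 - 36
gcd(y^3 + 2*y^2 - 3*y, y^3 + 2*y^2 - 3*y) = y^3 + 2*y^2 - 3*y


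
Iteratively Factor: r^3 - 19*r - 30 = (r - 5)*(r^2 + 5*r + 6) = (r - 5)*(r + 2)*(r + 3)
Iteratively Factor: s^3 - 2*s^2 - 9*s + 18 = (s - 3)*(s^2 + s - 6) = (s - 3)*(s + 3)*(s - 2)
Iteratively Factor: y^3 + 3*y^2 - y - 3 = (y + 1)*(y^2 + 2*y - 3) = (y - 1)*(y + 1)*(y + 3)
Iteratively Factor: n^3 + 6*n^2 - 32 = (n + 4)*(n^2 + 2*n - 8) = (n - 2)*(n + 4)*(n + 4)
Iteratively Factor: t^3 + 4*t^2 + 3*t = (t)*(t^2 + 4*t + 3) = t*(t + 1)*(t + 3)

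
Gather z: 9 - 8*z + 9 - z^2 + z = -z^2 - 7*z + 18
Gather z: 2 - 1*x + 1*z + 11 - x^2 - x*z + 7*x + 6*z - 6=-x^2 + 6*x + z*(7 - x) + 7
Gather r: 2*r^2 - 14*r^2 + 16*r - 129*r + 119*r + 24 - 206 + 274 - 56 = -12*r^2 + 6*r + 36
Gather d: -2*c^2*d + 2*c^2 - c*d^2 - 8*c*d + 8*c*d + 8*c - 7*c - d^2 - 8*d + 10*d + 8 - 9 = 2*c^2 + c + d^2*(-c - 1) + d*(2 - 2*c^2) - 1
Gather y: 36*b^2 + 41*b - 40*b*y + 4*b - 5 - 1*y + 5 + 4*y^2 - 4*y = 36*b^2 + 45*b + 4*y^2 + y*(-40*b - 5)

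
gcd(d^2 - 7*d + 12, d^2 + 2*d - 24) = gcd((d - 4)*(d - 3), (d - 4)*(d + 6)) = d - 4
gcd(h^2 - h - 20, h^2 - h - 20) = h^2 - h - 20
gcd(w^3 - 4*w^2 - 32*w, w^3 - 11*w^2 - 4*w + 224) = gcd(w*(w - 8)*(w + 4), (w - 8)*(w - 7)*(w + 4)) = w^2 - 4*w - 32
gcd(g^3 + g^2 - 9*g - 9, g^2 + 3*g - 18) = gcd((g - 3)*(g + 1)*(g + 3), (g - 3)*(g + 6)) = g - 3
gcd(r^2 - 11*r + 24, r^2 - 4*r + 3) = r - 3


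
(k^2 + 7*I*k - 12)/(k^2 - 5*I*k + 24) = (k + 4*I)/(k - 8*I)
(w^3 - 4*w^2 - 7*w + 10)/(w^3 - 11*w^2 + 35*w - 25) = (w + 2)/(w - 5)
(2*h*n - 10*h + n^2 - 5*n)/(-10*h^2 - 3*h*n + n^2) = (5 - n)/(5*h - n)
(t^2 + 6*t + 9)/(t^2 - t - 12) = (t + 3)/(t - 4)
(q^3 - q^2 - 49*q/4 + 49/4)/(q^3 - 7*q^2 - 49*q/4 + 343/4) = (q - 1)/(q - 7)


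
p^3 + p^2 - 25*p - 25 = (p - 5)*(p + 1)*(p + 5)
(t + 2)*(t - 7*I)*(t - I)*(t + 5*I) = t^4 + 2*t^3 - 3*I*t^3 + 33*t^2 - 6*I*t^2 + 66*t - 35*I*t - 70*I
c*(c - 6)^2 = c^3 - 12*c^2 + 36*c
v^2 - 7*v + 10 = (v - 5)*(v - 2)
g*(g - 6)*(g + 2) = g^3 - 4*g^2 - 12*g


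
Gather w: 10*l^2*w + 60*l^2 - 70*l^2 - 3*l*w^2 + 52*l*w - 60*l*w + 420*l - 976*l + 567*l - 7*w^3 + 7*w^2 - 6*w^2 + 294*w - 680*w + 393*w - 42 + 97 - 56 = -10*l^2 + 11*l - 7*w^3 + w^2*(1 - 3*l) + w*(10*l^2 - 8*l + 7) - 1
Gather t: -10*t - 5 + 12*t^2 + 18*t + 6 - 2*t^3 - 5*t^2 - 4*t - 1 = -2*t^3 + 7*t^2 + 4*t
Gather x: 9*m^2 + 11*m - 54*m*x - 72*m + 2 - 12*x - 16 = 9*m^2 - 61*m + x*(-54*m - 12) - 14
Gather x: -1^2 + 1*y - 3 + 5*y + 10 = 6*y + 6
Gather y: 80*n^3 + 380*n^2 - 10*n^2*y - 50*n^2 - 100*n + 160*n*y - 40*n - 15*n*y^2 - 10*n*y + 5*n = 80*n^3 + 330*n^2 - 15*n*y^2 - 135*n + y*(-10*n^2 + 150*n)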